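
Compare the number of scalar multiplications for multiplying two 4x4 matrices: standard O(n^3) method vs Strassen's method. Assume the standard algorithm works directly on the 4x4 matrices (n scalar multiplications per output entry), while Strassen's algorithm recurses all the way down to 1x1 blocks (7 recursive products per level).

Matrix multiplication for 4x4 matrices:

Standard algorithm: 4^3 = 64 multiplications
Strassen's algorithm: 7^(log2(4)) = 7^2 = 49 multiplications
Savings: 64 - 49 = 15 multiplications

Standard: 64 multiplications (4^3). Strassen: 49 multiplications (7^2). Strassen reduces 8 recursive multiplications to 7 at each level.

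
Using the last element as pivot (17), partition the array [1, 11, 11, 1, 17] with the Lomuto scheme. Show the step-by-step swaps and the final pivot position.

Lomuto partition with pivot = 17:

Initial array: [1, 11, 11, 1, 17]

arr[0]=1 <= 17: swap with position 0, array becomes [1, 11, 11, 1, 17]
arr[1]=11 <= 17: swap with position 1, array becomes [1, 11, 11, 1, 17]
arr[2]=11 <= 17: swap with position 2, array becomes [1, 11, 11, 1, 17]
arr[3]=1 <= 17: swap with position 3, array becomes [1, 11, 11, 1, 17]

Place pivot at position 4: [1, 11, 11, 1, 17]
Pivot position: 4

After partitioning with pivot 17, the array becomes [1, 11, 11, 1, 17]. The pivot is placed at index 4. All elements to the left of the pivot are <= 17, and all elements to the right are > 17.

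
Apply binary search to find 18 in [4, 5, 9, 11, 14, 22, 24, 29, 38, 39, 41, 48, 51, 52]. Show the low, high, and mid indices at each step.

Binary search for 18 in [4, 5, 9, 11, 14, 22, 24, 29, 38, 39, 41, 48, 51, 52]:

lo=0, hi=13, mid=6, arr[mid]=24 -> 24 > 18, search left half
lo=0, hi=5, mid=2, arr[mid]=9 -> 9 < 18, search right half
lo=3, hi=5, mid=4, arr[mid]=14 -> 14 < 18, search right half
lo=5, hi=5, mid=5, arr[mid]=22 -> 22 > 18, search left half
lo=5 > hi=4, target 18 not found

Binary search determines that 18 is not in the array after 4 comparisons. The search space was exhausted without finding the target.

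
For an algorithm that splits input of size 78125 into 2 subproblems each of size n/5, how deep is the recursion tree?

For divide and conquer with division factor 5:

Problem sizes at each level:
Level 0: 78125
Level 1: 15625
Level 2: 3125
Level 3: 625
Level 4: 125
Level 5: 25
Level 6: 5
Level 7: 1

The root is level 0 and the size-1 base case is level 7 (the tree spans levels 0 through 7, i.e. 8 levels counting the root), so the depth is the number of divisions: log_5(78125) = 7

The recursion tree depth is log_5(78125) = 7. At each level, the problem size is divided by 5, so it takes 7 divisions to reduce to a base case of size 1. The algorithm makes 2 recursive calls at each level.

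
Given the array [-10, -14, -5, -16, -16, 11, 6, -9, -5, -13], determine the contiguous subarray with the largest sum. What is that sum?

Using Kadane's algorithm on [-10, -14, -5, -16, -16, 11, 6, -9, -5, -13]:

Scanning through the array:
Position 1 (value -14): max_ending_here = -14, max_so_far = -10
Position 2 (value -5): max_ending_here = -5, max_so_far = -5
Position 3 (value -16): max_ending_here = -16, max_so_far = -5
Position 4 (value -16): max_ending_here = -16, max_so_far = -5
Position 5 (value 11): max_ending_here = 11, max_so_far = 11
Position 6 (value 6): max_ending_here = 17, max_so_far = 17
Position 7 (value -9): max_ending_here = 8, max_so_far = 17
Position 8 (value -5): max_ending_here = 3, max_so_far = 17
Position 9 (value -13): max_ending_here = -10, max_so_far = 17

Maximum subarray: [11, 6]
Maximum sum: 17

The maximum subarray is [11, 6] with sum 17. This subarray runs from index 5 to index 6.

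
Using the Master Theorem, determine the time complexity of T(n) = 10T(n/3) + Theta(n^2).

Master Theorem for T(n) = 10T(n/3) + O(n^2):

a = 10, b = 3, c = 2
log_b(a) = log_3(10) = 2.0959

Case 1: c = 2 < log_3(10) = 2.0959
T(n) = O(n^(log_3 10))

For T(n) = 10T(n/3) + O(n^2): log_3(10) = 2.0959. This is Case 1 of the Master Theorem (c < log_b(a), work dominated by leaves), giving O(n^(log_3 10)).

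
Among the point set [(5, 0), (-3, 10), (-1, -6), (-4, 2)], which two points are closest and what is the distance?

Computing all pairwise distances among 4 points:

d((5, 0), (-3, 10)) = 12.8062
d((5, 0), (-1, -6)) = 8.4853
d((5, 0), (-4, 2)) = 9.2195
d((-3, 10), (-1, -6)) = 16.1245
d((-3, 10), (-4, 2)) = 8.0623 <-- minimum
d((-1, -6), (-4, 2)) = 8.544

Closest pair: (-3, 10) and (-4, 2) with distance 8.0623

The closest pair is (-3, 10) and (-4, 2) with Euclidean distance 8.0623. For 4 points, brute-force pairwise comparison is shown above. For large n, the divide-and-conquer algorithm (sort by x, recurse on halves, check the dividing strip) achieves O(n log n).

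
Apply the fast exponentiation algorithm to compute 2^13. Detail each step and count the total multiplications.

Computing 2^13 by squaring (build up from 2^1; each line after the first costs one multiplication):

2^1 = 2
2^2 = (2^1)^2 = 2^2 = 4
2^3 = 2 * 2^2 = 2 * 4 = 8
2^6 = (2^3)^2 = 8^2 = 64
2^12 = (2^6)^2 = 64^2 = 4096
2^13 = 2 * 2^12 = 2 * 4096 = 8192

Result: 8192
Multiplications needed: 5 (5 lines after 2^1)

2^13 = 8192. Using exponentiation by squaring, this requires 5 multiplications. The key idea: if the exponent is even, square the half-power; if odd, multiply by the base once.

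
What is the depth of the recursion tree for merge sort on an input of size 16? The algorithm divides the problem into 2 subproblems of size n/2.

For divide and conquer with division factor 2:

Problem sizes at each level:
Level 0: 16
Level 1: 8
Level 2: 4
Level 3: 2
Level 4: 1

The root is level 0 and the size-1 base case is level 4 (the tree spans levels 0 through 4, i.e. 5 levels counting the root), so the depth is the number of divisions: log_2(16) = 4

The recursion tree depth is log_2(16) = 4. At each level, the problem size is divided by 2, so it takes 4 divisions to reduce to a base case of size 1. The algorithm makes 2 recursive calls at each level.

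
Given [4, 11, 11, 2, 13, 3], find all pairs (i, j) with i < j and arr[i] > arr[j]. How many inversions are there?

Finding inversions in [4, 11, 11, 2, 13, 3]:

(0, 3): arr[0]=4 > arr[3]=2
(0, 5): arr[0]=4 > arr[5]=3
(1, 3): arr[1]=11 > arr[3]=2
(1, 5): arr[1]=11 > arr[5]=3
(2, 3): arr[2]=11 > arr[3]=2
(2, 5): arr[2]=11 > arr[5]=3
(4, 5): arr[4]=13 > arr[5]=3

Total inversions: 7

The array has 7 inversion(s): (0,3), (0,5), (1,3), (1,5), (2,3), (2,5), (4,5). Each pair (i,j) satisfies i < j and arr[i] > arr[j].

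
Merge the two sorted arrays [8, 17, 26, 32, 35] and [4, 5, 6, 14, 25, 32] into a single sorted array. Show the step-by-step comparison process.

Merging process:

Compare 8 vs 4: take 4 from right. Merged: [4]
Compare 8 vs 5: take 5 from right. Merged: [4, 5]
Compare 8 vs 6: take 6 from right. Merged: [4, 5, 6]
Compare 8 vs 14: take 8 from left. Merged: [4, 5, 6, 8]
Compare 17 vs 14: take 14 from right. Merged: [4, 5, 6, 8, 14]
Compare 17 vs 25: take 17 from left. Merged: [4, 5, 6, 8, 14, 17]
Compare 26 vs 25: take 25 from right. Merged: [4, 5, 6, 8, 14, 17, 25]
Compare 26 vs 32: take 26 from left. Merged: [4, 5, 6, 8, 14, 17, 25, 26]
Compare 32 vs 32: take 32 from left. Merged: [4, 5, 6, 8, 14, 17, 25, 26, 32]
Compare 35 vs 32: take 32 from right. Merged: [4, 5, 6, 8, 14, 17, 25, 26, 32, 32]
Append remaining from left: [35]. Merged: [4, 5, 6, 8, 14, 17, 25, 26, 32, 32, 35]

Final merged array: [4, 5, 6, 8, 14, 17, 25, 26, 32, 32, 35]
Total comparisons: 10

The merged array is [4, 5, 6, 8, 14, 17, 25, 26, 32, 32, 35], requiring 10 comparisons. The merge step runs in O(n) time where n is the total number of elements.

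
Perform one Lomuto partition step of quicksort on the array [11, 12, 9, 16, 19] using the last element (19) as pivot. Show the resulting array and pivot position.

Lomuto partition with pivot = 19:

Initial array: [11, 12, 9, 16, 19]

arr[0]=11 <= 19: swap with position 0, array becomes [11, 12, 9, 16, 19]
arr[1]=12 <= 19: swap with position 1, array becomes [11, 12, 9, 16, 19]
arr[2]=9 <= 19: swap with position 2, array becomes [11, 12, 9, 16, 19]
arr[3]=16 <= 19: swap with position 3, array becomes [11, 12, 9, 16, 19]

Place pivot at position 4: [11, 12, 9, 16, 19]
Pivot position: 4

After partitioning with pivot 19, the array becomes [11, 12, 9, 16, 19]. The pivot is placed at index 4. All elements to the left of the pivot are <= 19, and all elements to the right are > 19.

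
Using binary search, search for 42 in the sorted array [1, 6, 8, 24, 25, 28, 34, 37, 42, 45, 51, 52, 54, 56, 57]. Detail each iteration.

Binary search for 42 in [1, 6, 8, 24, 25, 28, 34, 37, 42, 45, 51, 52, 54, 56, 57]:

lo=0, hi=14, mid=7, arr[mid]=37 -> 37 < 42, search right half
lo=8, hi=14, mid=11, arr[mid]=52 -> 52 > 42, search left half
lo=8, hi=10, mid=9, arr[mid]=45 -> 45 > 42, search left half
lo=8, hi=8, mid=8, arr[mid]=42 -> Found target at index 8!

Binary search finds 42 at index 8 after 4 comparisons. The search repeatedly halves the search space by comparing with the middle element.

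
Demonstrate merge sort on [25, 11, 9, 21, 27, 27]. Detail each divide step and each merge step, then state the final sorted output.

Merge sort trace:

Split: [25, 11, 9, 21, 27, 27] -> [25, 11, 9] and [21, 27, 27]
  Split: [25, 11, 9] -> [25] and [11, 9]
    Split: [11, 9] -> [11] and [9]
    Merge: [11] + [9] -> [9, 11]
  Merge: [25] + [9, 11] -> [9, 11, 25]
  Split: [21, 27, 27] -> [21] and [27, 27]
    Split: [27, 27] -> [27] and [27]
    Merge: [27] + [27] -> [27, 27]
  Merge: [21] + [27, 27] -> [21, 27, 27]
Merge: [9, 11, 25] + [21, 27, 27] -> [9, 11, 21, 25, 27, 27]

Final sorted array: [9, 11, 21, 25, 27, 27]

The merge sort proceeds by recursively splitting the array and merging sorted halves.
After all merges, the sorted array is [9, 11, 21, 25, 27, 27].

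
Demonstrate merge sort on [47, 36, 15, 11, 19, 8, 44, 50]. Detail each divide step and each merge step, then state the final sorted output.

Merge sort trace:

Split: [47, 36, 15, 11, 19, 8, 44, 50] -> [47, 36, 15, 11] and [19, 8, 44, 50]
  Split: [47, 36, 15, 11] -> [47, 36] and [15, 11]
    Split: [47, 36] -> [47] and [36]
    Merge: [47] + [36] -> [36, 47]
    Split: [15, 11] -> [15] and [11]
    Merge: [15] + [11] -> [11, 15]
  Merge: [36, 47] + [11, 15] -> [11, 15, 36, 47]
  Split: [19, 8, 44, 50] -> [19, 8] and [44, 50]
    Split: [19, 8] -> [19] and [8]
    Merge: [19] + [8] -> [8, 19]
    Split: [44, 50] -> [44] and [50]
    Merge: [44] + [50] -> [44, 50]
  Merge: [8, 19] + [44, 50] -> [8, 19, 44, 50]
Merge: [11, 15, 36, 47] + [8, 19, 44, 50] -> [8, 11, 15, 19, 36, 44, 47, 50]

Final sorted array: [8, 11, 15, 19, 36, 44, 47, 50]

The merge sort proceeds by recursively splitting the array and merging sorted halves.
After all merges, the sorted array is [8, 11, 15, 19, 36, 44, 47, 50].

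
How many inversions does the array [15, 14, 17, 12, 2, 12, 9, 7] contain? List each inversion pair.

Finding inversions in [15, 14, 17, 12, 2, 12, 9, 7]:

(0, 1): arr[0]=15 > arr[1]=14
(0, 3): arr[0]=15 > arr[3]=12
(0, 4): arr[0]=15 > arr[4]=2
(0, 5): arr[0]=15 > arr[5]=12
(0, 6): arr[0]=15 > arr[6]=9
(0, 7): arr[0]=15 > arr[7]=7
(1, 3): arr[1]=14 > arr[3]=12
(1, 4): arr[1]=14 > arr[4]=2
(1, 5): arr[1]=14 > arr[5]=12
(1, 6): arr[1]=14 > arr[6]=9
(1, 7): arr[1]=14 > arr[7]=7
(2, 3): arr[2]=17 > arr[3]=12
(2, 4): arr[2]=17 > arr[4]=2
(2, 5): arr[2]=17 > arr[5]=12
(2, 6): arr[2]=17 > arr[6]=9
(2, 7): arr[2]=17 > arr[7]=7
(3, 4): arr[3]=12 > arr[4]=2
(3, 6): arr[3]=12 > arr[6]=9
(3, 7): arr[3]=12 > arr[7]=7
(5, 6): arr[5]=12 > arr[6]=9
(5, 7): arr[5]=12 > arr[7]=7
(6, 7): arr[6]=9 > arr[7]=7

Total inversions: 22

The array has 22 inversion(s): (0,1), (0,3), (0,4), (0,5), (0,6), (0,7), (1,3), (1,4), (1,5), (1,6), (1,7), (2,3), (2,4), (2,5), (2,6), (2,7), (3,4), (3,6), (3,7), (5,6), (5,7), (6,7). Each pair (i,j) satisfies i < j and arr[i] > arr[j].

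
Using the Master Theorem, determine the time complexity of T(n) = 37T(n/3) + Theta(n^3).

Master Theorem for T(n) = 37T(n/3) + O(n^3):

a = 37, b = 3, c = 3
log_b(a) = log_3(37) = 3.2868

Case 1: c = 3 < log_3(37) = 3.2868
T(n) = O(n^(log_3 37))

For T(n) = 37T(n/3) + O(n^3): log_3(37) = 3.2868. This is Case 1 of the Master Theorem (c < log_b(a), work dominated by leaves), giving O(n^(log_3 37)).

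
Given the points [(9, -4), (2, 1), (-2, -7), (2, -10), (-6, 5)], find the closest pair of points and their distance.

Computing all pairwise distances among 5 points:

d((9, -4), (2, 1)) = 8.6023
d((9, -4), (-2, -7)) = 11.4018
d((9, -4), (2, -10)) = 9.2195
d((9, -4), (-6, 5)) = 17.4929
d((2, 1), (-2, -7)) = 8.9443
d((2, 1), (2, -10)) = 11.0
d((2, 1), (-6, 5)) = 8.9443
d((-2, -7), (2, -10)) = 5.0 <-- minimum
d((-2, -7), (-6, 5)) = 12.6491
d((2, -10), (-6, 5)) = 17.0

Closest pair: (-2, -7) and (2, -10) with distance 5.0

The closest pair is (-2, -7) and (2, -10) with Euclidean distance 5.0. For 5 points, brute-force pairwise comparison is shown above. For large n, the divide-and-conquer algorithm (sort by x, recurse on halves, check the dividing strip) achieves O(n log n).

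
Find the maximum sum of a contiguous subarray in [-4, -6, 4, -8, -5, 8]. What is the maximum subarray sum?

Using Kadane's algorithm on [-4, -6, 4, -8, -5, 8]:

Scanning through the array:
Position 1 (value -6): max_ending_here = -6, max_so_far = -4
Position 2 (value 4): max_ending_here = 4, max_so_far = 4
Position 3 (value -8): max_ending_here = -4, max_so_far = 4
Position 4 (value -5): max_ending_here = -5, max_so_far = 4
Position 5 (value 8): max_ending_here = 8, max_so_far = 8

Maximum subarray: [8]
Maximum sum: 8

The maximum subarray is [8] with sum 8. This subarray runs from index 5 to index 5.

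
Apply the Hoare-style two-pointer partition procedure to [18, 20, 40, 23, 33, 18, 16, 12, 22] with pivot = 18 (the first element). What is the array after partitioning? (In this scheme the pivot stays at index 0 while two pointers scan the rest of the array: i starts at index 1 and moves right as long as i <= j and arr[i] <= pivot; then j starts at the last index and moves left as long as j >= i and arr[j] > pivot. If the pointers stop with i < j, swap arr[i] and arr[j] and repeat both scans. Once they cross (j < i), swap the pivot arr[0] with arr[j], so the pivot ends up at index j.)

Hoare-style two-pointer partition with pivot = 18:

Initial array: [18, 20, 40, 23, 33, 18, 16, 12, 22]

Pointers start at i = 1, j = 8.
i stops at index 1 (arr[1]=20 > 18), j stops at index 7 (arr[7]=12 <= 18): swap arr[1] and arr[7], array becomes [18, 12, 40, 23, 33, 18, 16, 20, 22]
i stops at index 2 (arr[2]=40 > 18), j stops at index 6 (arr[6]=16 <= 18): swap arr[2] and arr[6], array becomes [18, 12, 16, 23, 33, 18, 40, 20, 22]
i stops at index 3 (arr[3]=23 > 18), j stops at index 5 (arr[5]=18 <= 18): swap arr[3] and arr[5], array becomes [18, 12, 16, 18, 33, 23, 40, 20, 22]
i ends at 4, j ends at 3: the pointers have crossed (j < i), so scanning stops.

Swap pivot arr[0] with arr[3] to place pivot at position 3: [18, 12, 16, 18, 33, 23, 40, 20, 22]
Pivot position: 3

After partitioning with pivot 18, the array becomes [18, 12, 16, 18, 33, 23, 40, 20, 22]. The pivot is placed at index 3. All elements to the left of the pivot are <= 18, and all elements to the right are > 18.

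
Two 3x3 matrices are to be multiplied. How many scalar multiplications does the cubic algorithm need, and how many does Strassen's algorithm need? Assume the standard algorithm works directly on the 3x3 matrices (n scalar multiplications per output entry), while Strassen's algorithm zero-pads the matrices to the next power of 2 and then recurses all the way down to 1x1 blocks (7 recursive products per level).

Matrix multiplication for 3x3 matrices:

Strassen's algorithm requires power-of-2 dimensions. Pad 3x3 to 4x4 (next power of 2).

Standard algorithm: 3^3 = 27 multiplications
Strassen's algorithm: 7^(log2(4)) = 7^2 = 49 multiplications
Difference: 27 - 49 = -22 (Strassen uses MORE here due to padding overhead — for small or just-over-power-of-2 n, padding can outweigh the per-level savings)

Standard: 27 multiplications (3^3). Strassen: 49 multiplications (7^2, after padding to 4x4). Strassen reduces 8 recursive multiplications to 7 at each level.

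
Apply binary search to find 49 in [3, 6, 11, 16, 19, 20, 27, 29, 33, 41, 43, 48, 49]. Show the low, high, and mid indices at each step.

Binary search for 49 in [3, 6, 11, 16, 19, 20, 27, 29, 33, 41, 43, 48, 49]:

lo=0, hi=12, mid=6, arr[mid]=27 -> 27 < 49, search right half
lo=7, hi=12, mid=9, arr[mid]=41 -> 41 < 49, search right half
lo=10, hi=12, mid=11, arr[mid]=48 -> 48 < 49, search right half
lo=12, hi=12, mid=12, arr[mid]=49 -> Found target at index 12!

Binary search finds 49 at index 12 after 4 comparisons. The search repeatedly halves the search space by comparing with the middle element.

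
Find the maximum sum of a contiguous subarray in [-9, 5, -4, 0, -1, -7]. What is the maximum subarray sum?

Using Kadane's algorithm on [-9, 5, -4, 0, -1, -7]:

Scanning through the array:
Position 1 (value 5): max_ending_here = 5, max_so_far = 5
Position 2 (value -4): max_ending_here = 1, max_so_far = 5
Position 3 (value 0): max_ending_here = 1, max_so_far = 5
Position 4 (value -1): max_ending_here = 0, max_so_far = 5
Position 5 (value -7): max_ending_here = -7, max_so_far = 5

Maximum subarray: [5]
Maximum sum: 5

The maximum subarray is [5] with sum 5. This subarray runs from index 1 to index 1.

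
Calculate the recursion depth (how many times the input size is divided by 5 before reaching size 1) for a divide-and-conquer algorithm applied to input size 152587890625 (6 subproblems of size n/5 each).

For divide and conquer with division factor 5:

Problem sizes at each level:
Level 0: 152587890625
Level 1: 30517578125
Level 2: 6103515625
Level 3: 1220703125
Level 4: 244140625
Level 5: 48828125
Level 6: 9765625
Level 7: 1953125
Level 8: 390625
Level 9: 78125
Level 10: 15625
Level 11: 3125
Level 12: 625
Level 13: 125
Level 14: 25
Level 15: 5
Level 16: 1

The root is level 0 and the size-1 base case is level 16 (the tree spans levels 0 through 16, i.e. 17 levels counting the root), so the depth is the number of divisions: log_5(152587890625) = 16

The recursion tree depth is log_5(152587890625) = 16. At each level, the problem size is divided by 5, so it takes 16 divisions to reduce to a base case of size 1. The algorithm makes 6 recursive calls at each level.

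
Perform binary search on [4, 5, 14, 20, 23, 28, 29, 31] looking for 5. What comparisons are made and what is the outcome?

Binary search for 5 in [4, 5, 14, 20, 23, 28, 29, 31]:

lo=0, hi=7, mid=3, arr[mid]=20 -> 20 > 5, search left half
lo=0, hi=2, mid=1, arr[mid]=5 -> Found target at index 1!

Binary search finds 5 at index 1 after 2 comparisons. The search repeatedly halves the search space by comparing with the middle element.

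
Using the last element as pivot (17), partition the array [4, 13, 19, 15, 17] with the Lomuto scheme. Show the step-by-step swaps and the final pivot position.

Lomuto partition with pivot = 17:

Initial array: [4, 13, 19, 15, 17]

arr[0]=4 <= 17: swap with position 0, array becomes [4, 13, 19, 15, 17]
arr[1]=13 <= 17: swap with position 1, array becomes [4, 13, 19, 15, 17]
arr[2]=19 > 17: no swap
arr[3]=15 <= 17: swap with position 2, array becomes [4, 13, 15, 19, 17]

Place pivot at position 3: [4, 13, 15, 17, 19]
Pivot position: 3

After partitioning with pivot 17, the array becomes [4, 13, 15, 17, 19]. The pivot is placed at index 3. All elements to the left of the pivot are <= 17, and all elements to the right are > 17.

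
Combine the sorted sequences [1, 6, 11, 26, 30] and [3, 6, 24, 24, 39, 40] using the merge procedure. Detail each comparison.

Merging process:

Compare 1 vs 3: take 1 from left. Merged: [1]
Compare 6 vs 3: take 3 from right. Merged: [1, 3]
Compare 6 vs 6: take 6 from left. Merged: [1, 3, 6]
Compare 11 vs 6: take 6 from right. Merged: [1, 3, 6, 6]
Compare 11 vs 24: take 11 from left. Merged: [1, 3, 6, 6, 11]
Compare 26 vs 24: take 24 from right. Merged: [1, 3, 6, 6, 11, 24]
Compare 26 vs 24: take 24 from right. Merged: [1, 3, 6, 6, 11, 24, 24]
Compare 26 vs 39: take 26 from left. Merged: [1, 3, 6, 6, 11, 24, 24, 26]
Compare 30 vs 39: take 30 from left. Merged: [1, 3, 6, 6, 11, 24, 24, 26, 30]
Append remaining from right: [39, 40]. Merged: [1, 3, 6, 6, 11, 24, 24, 26, 30, 39, 40]

Final merged array: [1, 3, 6, 6, 11, 24, 24, 26, 30, 39, 40]
Total comparisons: 9

The merged array is [1, 3, 6, 6, 11, 24, 24, 26, 30, 39, 40], requiring 9 comparisons. The merge step runs in O(n) time where n is the total number of elements.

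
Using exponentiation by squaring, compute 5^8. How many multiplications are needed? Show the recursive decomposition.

Computing 5^8 by squaring (build up from 5^1; each line after the first costs one multiplication):

5^1 = 5
5^2 = (5^1)^2 = 5^2 = 25
5^4 = (5^2)^2 = 25^2 = 625
5^8 = (5^4)^2 = 625^2 = 390625

Result: 390625
Multiplications needed: 3 (3 lines after 5^1)

5^8 = 390625. Using exponentiation by squaring, this requires 3 multiplications. The key idea: if the exponent is even, square the half-power; if odd, multiply by the base once.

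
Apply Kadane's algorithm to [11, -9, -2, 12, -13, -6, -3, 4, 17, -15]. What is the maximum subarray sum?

Using Kadane's algorithm on [11, -9, -2, 12, -13, -6, -3, 4, 17, -15]:

Scanning through the array:
Position 1 (value -9): max_ending_here = 2, max_so_far = 11
Position 2 (value -2): max_ending_here = 0, max_so_far = 11
Position 3 (value 12): max_ending_here = 12, max_so_far = 12
Position 4 (value -13): max_ending_here = -1, max_so_far = 12
Position 5 (value -6): max_ending_here = -6, max_so_far = 12
Position 6 (value -3): max_ending_here = -3, max_so_far = 12
Position 7 (value 4): max_ending_here = 4, max_so_far = 12
Position 8 (value 17): max_ending_here = 21, max_so_far = 21
Position 9 (value -15): max_ending_here = 6, max_so_far = 21

Maximum subarray: [4, 17]
Maximum sum: 21

The maximum subarray is [4, 17] with sum 21. This subarray runs from index 7 to index 8.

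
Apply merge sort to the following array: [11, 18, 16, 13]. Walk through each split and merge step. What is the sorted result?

Merge sort trace:

Split: [11, 18, 16, 13] -> [11, 18] and [16, 13]
  Split: [11, 18] -> [11] and [18]
  Merge: [11] + [18] -> [11, 18]
  Split: [16, 13] -> [16] and [13]
  Merge: [16] + [13] -> [13, 16]
Merge: [11, 18] + [13, 16] -> [11, 13, 16, 18]

Final sorted array: [11, 13, 16, 18]

The merge sort proceeds by recursively splitting the array and merging sorted halves.
After all merges, the sorted array is [11, 13, 16, 18].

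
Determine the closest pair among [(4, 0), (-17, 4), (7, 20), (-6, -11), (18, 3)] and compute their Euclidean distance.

Computing all pairwise distances among 5 points:

d((4, 0), (-17, 4)) = 21.3776
d((4, 0), (7, 20)) = 20.2237
d((4, 0), (-6, -11)) = 14.8661
d((4, 0), (18, 3)) = 14.3178 <-- minimum
d((-17, 4), (7, 20)) = 28.8444
d((-17, 4), (-6, -11)) = 18.6011
d((-17, 4), (18, 3)) = 35.0143
d((7, 20), (-6, -11)) = 33.6155
d((7, 20), (18, 3)) = 20.2485
d((-6, -11), (18, 3)) = 27.7849

Closest pair: (4, 0) and (18, 3) with distance 14.3178

The closest pair is (4, 0) and (18, 3) with Euclidean distance 14.3178. For 5 points, brute-force pairwise comparison is shown above. For large n, the divide-and-conquer algorithm (sort by x, recurse on halves, check the dividing strip) achieves O(n log n).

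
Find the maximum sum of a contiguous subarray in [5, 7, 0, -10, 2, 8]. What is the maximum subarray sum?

Using Kadane's algorithm on [5, 7, 0, -10, 2, 8]:

Scanning through the array:
Position 1 (value 7): max_ending_here = 12, max_so_far = 12
Position 2 (value 0): max_ending_here = 12, max_so_far = 12
Position 3 (value -10): max_ending_here = 2, max_so_far = 12
Position 4 (value 2): max_ending_here = 4, max_so_far = 12
Position 5 (value 8): max_ending_here = 12, max_so_far = 12

Maximum subarray: [5, 7]
Maximum sum: 12

The maximum subarray is [5, 7] with sum 12. This subarray runs from index 0 to index 1.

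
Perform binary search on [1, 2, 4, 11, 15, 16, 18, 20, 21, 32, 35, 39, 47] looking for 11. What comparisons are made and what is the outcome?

Binary search for 11 in [1, 2, 4, 11, 15, 16, 18, 20, 21, 32, 35, 39, 47]:

lo=0, hi=12, mid=6, arr[mid]=18 -> 18 > 11, search left half
lo=0, hi=5, mid=2, arr[mid]=4 -> 4 < 11, search right half
lo=3, hi=5, mid=4, arr[mid]=15 -> 15 > 11, search left half
lo=3, hi=3, mid=3, arr[mid]=11 -> Found target at index 3!

Binary search finds 11 at index 3 after 4 comparisons. The search repeatedly halves the search space by comparing with the middle element.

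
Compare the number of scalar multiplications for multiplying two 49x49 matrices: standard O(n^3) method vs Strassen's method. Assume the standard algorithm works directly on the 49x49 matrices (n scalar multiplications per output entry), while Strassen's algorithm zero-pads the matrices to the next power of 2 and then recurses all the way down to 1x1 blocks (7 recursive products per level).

Matrix multiplication for 49x49 matrices:

Strassen's algorithm requires power-of-2 dimensions. Pad 49x49 to 64x64 (next power of 2).

Standard algorithm: 49^3 = 117649 multiplications
Strassen's algorithm: 7^(log2(64)) = 7^6 = 117649 multiplications
Savings: 117649 - 117649 = 0 multiplications

Standard: 117649 multiplications (49^3). Strassen: 117649 multiplications (7^6, after padding to 64x64). Strassen reduces 8 recursive multiplications to 7 at each level.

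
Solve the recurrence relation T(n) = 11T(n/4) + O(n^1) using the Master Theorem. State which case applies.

Master Theorem for T(n) = 11T(n/4) + O(n^1):

a = 11, b = 4, c = 1
log_b(a) = log_4(11) = 1.7297

Case 1: c = 1 < log_4(11) = 1.7297
T(n) = O(n^(log_4 11))

For T(n) = 11T(n/4) + O(n^1): log_4(11) = 1.7297. This is Case 1 of the Master Theorem (c < log_b(a), work dominated by leaves), giving O(n^(log_4 11)).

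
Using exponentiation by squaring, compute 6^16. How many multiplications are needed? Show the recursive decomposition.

Computing 6^16 by squaring (build up from 6^1; each line after the first costs one multiplication):

6^1 = 6
6^2 = (6^1)^2 = 6^2 = 36
6^4 = (6^2)^2 = 36^2 = 1296
6^8 = (6^4)^2 = 1296^2 = 1679616
6^16 = (6^8)^2 = 1679616^2 = 2821109907456

Result: 2821109907456
Multiplications needed: 4 (4 lines after 6^1)

6^16 = 2821109907456. Using exponentiation by squaring, this requires 4 multiplications. The key idea: if the exponent is even, square the half-power; if odd, multiply by the base once.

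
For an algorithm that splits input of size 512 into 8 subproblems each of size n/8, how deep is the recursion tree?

For divide and conquer with division factor 8:

Problem sizes at each level:
Level 0: 512
Level 1: 64
Level 2: 8
Level 3: 1

The root is level 0 and the size-1 base case is level 3 (the tree spans levels 0 through 3, i.e. 4 levels counting the root), so the depth is the number of divisions: log_8(512) = 3

The recursion tree depth is log_8(512) = 3. At each level, the problem size is divided by 8, so it takes 3 divisions to reduce to a base case of size 1. The algorithm makes 8 recursive calls at each level.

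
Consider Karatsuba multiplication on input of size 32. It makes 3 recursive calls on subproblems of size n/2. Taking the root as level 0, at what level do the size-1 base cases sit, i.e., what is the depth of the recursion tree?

For divide and conquer with division factor 2:

Problem sizes at each level:
Level 0: 32
Level 1: 16
Level 2: 8
Level 3: 4
Level 4: 2
Level 5: 1

The root is level 0 and the size-1 base case is level 5 (the tree spans levels 0 through 5, i.e. 6 levels counting the root), so the depth is the number of divisions: log_2(32) = 5

The recursion tree depth is log_2(32) = 5. At each level, the problem size is divided by 2, so it takes 5 divisions to reduce to a base case of size 1. The algorithm makes 3 recursive calls at each level.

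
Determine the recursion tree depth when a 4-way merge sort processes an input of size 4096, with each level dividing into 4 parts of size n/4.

For divide and conquer with division factor 4:

Problem sizes at each level:
Level 0: 4096
Level 1: 1024
Level 2: 256
Level 3: 64
Level 4: 16
Level 5: 4
Level 6: 1

The root is level 0 and the size-1 base case is level 6 (the tree spans levels 0 through 6, i.e. 7 levels counting the root), so the depth is the number of divisions: log_4(4096) = 6

The recursion tree depth is log_4(4096) = 6. At each level, the problem size is divided by 4, so it takes 6 divisions to reduce to a base case of size 1. The algorithm makes 4 recursive calls at each level.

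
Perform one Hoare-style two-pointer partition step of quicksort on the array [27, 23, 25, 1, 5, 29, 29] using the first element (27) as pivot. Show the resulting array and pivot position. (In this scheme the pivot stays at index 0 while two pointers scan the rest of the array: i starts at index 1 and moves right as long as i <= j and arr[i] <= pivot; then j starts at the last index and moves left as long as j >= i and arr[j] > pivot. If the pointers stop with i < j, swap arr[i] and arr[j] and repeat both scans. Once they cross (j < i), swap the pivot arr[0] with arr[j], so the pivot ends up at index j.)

Hoare-style two-pointer partition with pivot = 27:

Initial array: [27, 23, 25, 1, 5, 29, 29]

Pointers start at i = 1, j = 6.
i ends at 5, j ends at 4: the pointers have crossed (j < i), so scanning stops.

Swap pivot arr[0] with arr[4] to place pivot at position 4: [5, 23, 25, 1, 27, 29, 29]
Pivot position: 4

After partitioning with pivot 27, the array becomes [5, 23, 25, 1, 27, 29, 29]. The pivot is placed at index 4. All elements to the left of the pivot are <= 27, and all elements to the right are > 27.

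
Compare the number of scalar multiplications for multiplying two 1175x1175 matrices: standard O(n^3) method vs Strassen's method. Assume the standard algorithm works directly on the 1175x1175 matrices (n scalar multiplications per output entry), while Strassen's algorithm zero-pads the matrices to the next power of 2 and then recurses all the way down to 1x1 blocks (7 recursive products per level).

Matrix multiplication for 1175x1175 matrices:

Strassen's algorithm requires power-of-2 dimensions. Pad 1175x1175 to 2048x2048 (next power of 2).

Standard algorithm: 1175^3 = 1622234375 multiplications
Strassen's algorithm: 7^(log2(2048)) = 7^11 = 1977326743 multiplications
Difference: 1622234375 - 1977326743 = -355092368 (Strassen uses MORE here due to padding overhead — for small or just-over-power-of-2 n, padding can outweigh the per-level savings)

Standard: 1622234375 multiplications (1175^3). Strassen: 1977326743 multiplications (7^11, after padding to 2048x2048). Strassen reduces 8 recursive multiplications to 7 at each level.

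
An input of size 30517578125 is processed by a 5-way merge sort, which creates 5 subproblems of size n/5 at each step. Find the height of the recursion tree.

For divide and conquer with division factor 5:

Problem sizes at each level:
Level 0: 30517578125
Level 1: 6103515625
Level 2: 1220703125
Level 3: 244140625
Level 4: 48828125
Level 5: 9765625
Level 6: 1953125
Level 7: 390625
Level 8: 78125
Level 9: 15625
Level 10: 3125
Level 11: 625
Level 12: 125
Level 13: 25
Level 14: 5
Level 15: 1

The root is level 0 and the size-1 base case is level 15 (the tree spans levels 0 through 15, i.e. 16 levels counting the root), so the depth is the number of divisions: log_5(30517578125) = 15

The recursion tree depth is log_5(30517578125) = 15. At each level, the problem size is divided by 5, so it takes 15 divisions to reduce to a base case of size 1. The algorithm makes 5 recursive calls at each level.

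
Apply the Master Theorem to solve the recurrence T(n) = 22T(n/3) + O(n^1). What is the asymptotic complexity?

Master Theorem for T(n) = 22T(n/3) + O(n^1):

a = 22, b = 3, c = 1
log_b(a) = log_3(22) = 2.8136

Case 1: c = 1 < log_3(22) = 2.8136
T(n) = O(n^(log_3 22))

For T(n) = 22T(n/3) + O(n^1): log_3(22) = 2.8136. This is Case 1 of the Master Theorem (c < log_b(a), work dominated by leaves), giving O(n^(log_3 22)).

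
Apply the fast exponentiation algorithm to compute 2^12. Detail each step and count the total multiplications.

Computing 2^12 by squaring (build up from 2^1; each line after the first costs one multiplication):

2^1 = 2
2^2 = (2^1)^2 = 2^2 = 4
2^3 = 2 * 2^2 = 2 * 4 = 8
2^6 = (2^3)^2 = 8^2 = 64
2^12 = (2^6)^2 = 64^2 = 4096

Result: 4096
Multiplications needed: 4 (4 lines after 2^1)

2^12 = 4096. Using exponentiation by squaring, this requires 4 multiplications. The key idea: if the exponent is even, square the half-power; if odd, multiply by the base once.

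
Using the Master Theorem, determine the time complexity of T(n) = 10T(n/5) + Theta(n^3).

Master Theorem for T(n) = 10T(n/5) + O(n^3):

a = 10, b = 5, c = 3
log_b(a) = log_5(10) = 1.4307

Case 3: c = 3 > log_5(10) = 1.4307
T(n) = O(n^3) = O(n^3)

For T(n) = 10T(n/5) + O(n^3): log_5(10) = 1.4307. This is Case 3 of the Master Theorem (c > log_b(a), work dominated by root), giving O(n^3).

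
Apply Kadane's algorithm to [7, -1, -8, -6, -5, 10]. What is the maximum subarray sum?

Using Kadane's algorithm on [7, -1, -8, -6, -5, 10]:

Scanning through the array:
Position 1 (value -1): max_ending_here = 6, max_so_far = 7
Position 2 (value -8): max_ending_here = -2, max_so_far = 7
Position 3 (value -6): max_ending_here = -6, max_so_far = 7
Position 4 (value -5): max_ending_here = -5, max_so_far = 7
Position 5 (value 10): max_ending_here = 10, max_so_far = 10

Maximum subarray: [10]
Maximum sum: 10

The maximum subarray is [10] with sum 10. This subarray runs from index 5 to index 5.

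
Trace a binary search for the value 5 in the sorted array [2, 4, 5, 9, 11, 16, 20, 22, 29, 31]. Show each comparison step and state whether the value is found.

Binary search for 5 in [2, 4, 5, 9, 11, 16, 20, 22, 29, 31]:

lo=0, hi=9, mid=4, arr[mid]=11 -> 11 > 5, search left half
lo=0, hi=3, mid=1, arr[mid]=4 -> 4 < 5, search right half
lo=2, hi=3, mid=2, arr[mid]=5 -> Found target at index 2!

Binary search finds 5 at index 2 after 3 comparisons. The search repeatedly halves the search space by comparing with the middle element.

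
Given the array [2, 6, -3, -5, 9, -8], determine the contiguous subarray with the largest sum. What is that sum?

Using Kadane's algorithm on [2, 6, -3, -5, 9, -8]:

Scanning through the array:
Position 1 (value 6): max_ending_here = 8, max_so_far = 8
Position 2 (value -3): max_ending_here = 5, max_so_far = 8
Position 3 (value -5): max_ending_here = 0, max_so_far = 8
Position 4 (value 9): max_ending_here = 9, max_so_far = 9
Position 5 (value -8): max_ending_here = 1, max_so_far = 9

Maximum subarray: [2, 6, -3, -5, 9]
Maximum sum: 9

The maximum subarray is [2, 6, -3, -5, 9] with sum 9. This subarray runs from index 0 to index 4.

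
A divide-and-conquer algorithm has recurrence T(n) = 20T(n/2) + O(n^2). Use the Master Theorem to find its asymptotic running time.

Master Theorem for T(n) = 20T(n/2) + O(n^2):

a = 20, b = 2, c = 2
log_b(a) = log_2(20) = 4.3219

Case 1: c = 2 < log_2(20) = 4.3219
T(n) = O(n^(log_2 20))

For T(n) = 20T(n/2) + O(n^2): log_2(20) = 4.3219. This is Case 1 of the Master Theorem (c < log_b(a), work dominated by leaves), giving O(n^(log_2 20)).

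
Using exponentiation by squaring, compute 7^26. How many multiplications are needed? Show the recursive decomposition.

Computing 7^26 by squaring (build up from 7^1; each line after the first costs one multiplication):

7^1 = 7
7^2 = (7^1)^2 = 7^2 = 49
7^3 = 7 * 7^2 = 7 * 49 = 343
7^6 = (7^3)^2 = 343^2 = 117649
7^12 = (7^6)^2 = 117649^2 = 13841287201
7^13 = 7 * 7^12 = 7 * 13841287201 = 96889010407
7^26 = (7^13)^2 = 96889010407^2 = 9387480337647754305649

Result: 9387480337647754305649
Multiplications needed: 6 (6 lines after 7^1)

7^26 = 9387480337647754305649. Using exponentiation by squaring, this requires 6 multiplications. The key idea: if the exponent is even, square the half-power; if odd, multiply by the base once.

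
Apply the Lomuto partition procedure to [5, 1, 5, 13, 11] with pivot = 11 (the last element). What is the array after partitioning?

Lomuto partition with pivot = 11:

Initial array: [5, 1, 5, 13, 11]

arr[0]=5 <= 11: swap with position 0, array becomes [5, 1, 5, 13, 11]
arr[1]=1 <= 11: swap with position 1, array becomes [5, 1, 5, 13, 11]
arr[2]=5 <= 11: swap with position 2, array becomes [5, 1, 5, 13, 11]
arr[3]=13 > 11: no swap

Place pivot at position 3: [5, 1, 5, 11, 13]
Pivot position: 3

After partitioning with pivot 11, the array becomes [5, 1, 5, 11, 13]. The pivot is placed at index 3. All elements to the left of the pivot are <= 11, and all elements to the right are > 11.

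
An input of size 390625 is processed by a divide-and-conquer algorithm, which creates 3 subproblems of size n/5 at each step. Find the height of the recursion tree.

For divide and conquer with division factor 5:

Problem sizes at each level:
Level 0: 390625
Level 1: 78125
Level 2: 15625
Level 3: 3125
Level 4: 625
Level 5: 125
Level 6: 25
Level 7: 5
Level 8: 1

The root is level 0 and the size-1 base case is level 8 (the tree spans levels 0 through 8, i.e. 9 levels counting the root), so the depth is the number of divisions: log_5(390625) = 8

The recursion tree depth is log_5(390625) = 8. At each level, the problem size is divided by 5, so it takes 8 divisions to reduce to a base case of size 1. The algorithm makes 3 recursive calls at each level.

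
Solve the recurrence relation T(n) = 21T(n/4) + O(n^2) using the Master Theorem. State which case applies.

Master Theorem for T(n) = 21T(n/4) + O(n^2):

a = 21, b = 4, c = 2
log_b(a) = log_4(21) = 2.1962

Case 1: c = 2 < log_4(21) = 2.1962
T(n) = O(n^(log_4 21))

For T(n) = 21T(n/4) + O(n^2): log_4(21) = 2.1962. This is Case 1 of the Master Theorem (c < log_b(a), work dominated by leaves), giving O(n^(log_4 21)).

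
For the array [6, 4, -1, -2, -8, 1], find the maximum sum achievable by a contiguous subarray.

Using Kadane's algorithm on [6, 4, -1, -2, -8, 1]:

Scanning through the array:
Position 1 (value 4): max_ending_here = 10, max_so_far = 10
Position 2 (value -1): max_ending_here = 9, max_so_far = 10
Position 3 (value -2): max_ending_here = 7, max_so_far = 10
Position 4 (value -8): max_ending_here = -1, max_so_far = 10
Position 5 (value 1): max_ending_here = 1, max_so_far = 10

Maximum subarray: [6, 4]
Maximum sum: 10

The maximum subarray is [6, 4] with sum 10. This subarray runs from index 0 to index 1.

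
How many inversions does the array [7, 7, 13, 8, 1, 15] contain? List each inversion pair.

Finding inversions in [7, 7, 13, 8, 1, 15]:

(0, 4): arr[0]=7 > arr[4]=1
(1, 4): arr[1]=7 > arr[4]=1
(2, 3): arr[2]=13 > arr[3]=8
(2, 4): arr[2]=13 > arr[4]=1
(3, 4): arr[3]=8 > arr[4]=1

Total inversions: 5

The array has 5 inversion(s): (0,4), (1,4), (2,3), (2,4), (3,4). Each pair (i,j) satisfies i < j and arr[i] > arr[j].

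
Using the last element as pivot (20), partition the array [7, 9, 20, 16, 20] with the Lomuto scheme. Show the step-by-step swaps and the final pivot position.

Lomuto partition with pivot = 20:

Initial array: [7, 9, 20, 16, 20]

arr[0]=7 <= 20: swap with position 0, array becomes [7, 9, 20, 16, 20]
arr[1]=9 <= 20: swap with position 1, array becomes [7, 9, 20, 16, 20]
arr[2]=20 <= 20: swap with position 2, array becomes [7, 9, 20, 16, 20]
arr[3]=16 <= 20: swap with position 3, array becomes [7, 9, 20, 16, 20]

Place pivot at position 4: [7, 9, 20, 16, 20]
Pivot position: 4

After partitioning with pivot 20, the array becomes [7, 9, 20, 16, 20]. The pivot is placed at index 4. All elements to the left of the pivot are <= 20, and all elements to the right are > 20.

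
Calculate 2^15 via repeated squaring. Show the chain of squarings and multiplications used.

Computing 2^15 by squaring (build up from 2^1; each line after the first costs one multiplication):

2^1 = 2
2^2 = (2^1)^2 = 2^2 = 4
2^3 = 2 * 2^2 = 2 * 4 = 8
2^6 = (2^3)^2 = 8^2 = 64
2^7 = 2 * 2^6 = 2 * 64 = 128
2^14 = (2^7)^2 = 128^2 = 16384
2^15 = 2 * 2^14 = 2 * 16384 = 32768

Result: 32768
Multiplications needed: 6 (6 lines after 2^1)

2^15 = 32768. Using exponentiation by squaring, this requires 6 multiplications. The key idea: if the exponent is even, square the half-power; if odd, multiply by the base once.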